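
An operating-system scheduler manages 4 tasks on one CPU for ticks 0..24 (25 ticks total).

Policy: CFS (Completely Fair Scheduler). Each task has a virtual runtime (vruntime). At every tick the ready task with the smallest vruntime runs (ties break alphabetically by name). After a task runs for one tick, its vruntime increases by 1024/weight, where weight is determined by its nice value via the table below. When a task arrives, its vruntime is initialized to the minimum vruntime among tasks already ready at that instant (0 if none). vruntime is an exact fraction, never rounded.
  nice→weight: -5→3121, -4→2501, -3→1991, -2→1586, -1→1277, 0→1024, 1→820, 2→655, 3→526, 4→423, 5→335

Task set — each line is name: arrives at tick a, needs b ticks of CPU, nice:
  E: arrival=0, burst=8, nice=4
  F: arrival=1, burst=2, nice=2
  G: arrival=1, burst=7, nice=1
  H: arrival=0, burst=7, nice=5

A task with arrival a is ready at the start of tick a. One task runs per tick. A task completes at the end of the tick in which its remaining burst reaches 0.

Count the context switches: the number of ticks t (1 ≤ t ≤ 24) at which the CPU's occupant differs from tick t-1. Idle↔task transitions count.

context switches = 23

t=0: vr[E=0 H=0] → run E
t=1: vr[E=1024/423 F=0 G=0 H=0] → run F
t=2: vr[E=1024/423 F=1024/655 G=0 H=0] → run G
t=3: vr[E=1024/423 F=1024/655 G=256/205 H=0] → run H
t=4: vr[E=1024/423 F=1024/655 G=256/205 H=1024/335] → run G
t=5: vr[E=1024/423 F=1024/655 G=512/205 H=1024/335] → run F
t=6: vr[E=1024/423 G=512/205 H=1024/335] → run E
t=7: vr[E=2048/423 G=512/205 H=1024/335] → run G
t=8: vr[E=2048/423 G=768/205 H=1024/335] → run H
t=9: vr[E=2048/423 G=768/205 H=2048/335] → run G
t=10: vr[E=2048/423 G=1024/205 H=2048/335] → run E
t=11: vr[E=1024/141 G=1024/205 H=2048/335] → run G
t=12: vr[E=1024/141 G=256/41 H=2048/335] → run H
t=13: vr[E=1024/141 G=256/41 H=3072/335] → run G
t=14: vr[E=1024/141 G=1536/205 H=3072/335] → run E
t=15: vr[E=4096/423 G=1536/205 H=3072/335] → run G
t=16: vr[E=4096/423 H=3072/335] → run H
t=17: vr[E=4096/423 H=4096/335] → run E
t=18: vr[E=5120/423 H=4096/335] → run E
t=19: vr[E=2048/141 H=4096/335] → run H
t=20: vr[E=2048/141 H=1024/67] → run E
t=21: vr[E=7168/423 H=1024/67] → run H
t=22: vr[E=7168/423 H=6144/335] → run E
t=23: vr[H=6144/335] → run H
t=24: (idle)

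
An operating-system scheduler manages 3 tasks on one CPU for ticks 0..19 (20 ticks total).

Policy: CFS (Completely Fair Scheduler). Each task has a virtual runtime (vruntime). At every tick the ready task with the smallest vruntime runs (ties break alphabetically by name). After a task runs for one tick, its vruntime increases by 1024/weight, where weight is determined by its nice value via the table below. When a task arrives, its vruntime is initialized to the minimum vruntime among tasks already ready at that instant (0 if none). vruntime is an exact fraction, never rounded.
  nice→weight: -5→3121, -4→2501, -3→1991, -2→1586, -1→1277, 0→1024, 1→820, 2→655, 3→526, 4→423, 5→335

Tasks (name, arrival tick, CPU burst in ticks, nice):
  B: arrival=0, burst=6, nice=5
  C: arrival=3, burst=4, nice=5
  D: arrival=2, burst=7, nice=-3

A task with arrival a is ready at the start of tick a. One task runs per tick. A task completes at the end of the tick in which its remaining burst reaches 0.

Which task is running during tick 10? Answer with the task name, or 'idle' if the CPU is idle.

running at tick 10 = B

t=0: vr[B=0] → run B
t=1: vr[B=1024/335] → run B
t=2: vr[B=2048/335 D=2048/335] → run B
t=3: vr[B=3072/335 C=2048/335 D=2048/335] → run C
t=4: vr[B=3072/335 C=3072/335 D=2048/335] → run D
t=5: vr[B=3072/335 C=3072/335 D=4420608/666985] → run D
t=6: vr[B=3072/335 C=3072/335 D=4763648/666985] → run D
t=7: vr[B=3072/335 C=3072/335 D=5106688/666985] → run D
t=8: vr[B=3072/335 C=3072/335 D=5449728/666985] → run D
t=9: vr[B=3072/335 C=3072/335 D=5792768/666985] → run D
t=10: vr[B=3072/335 C=3072/335 D=6135808/666985] → run B
t=11: vr[B=4096/335 C=3072/335 D=6135808/666985] → run C
t=12: vr[B=4096/335 C=4096/335 D=6135808/666985] → run D
t=13: vr[B=4096/335 C=4096/335] → run B
t=14: vr[B=1024/67 C=4096/335] → run C
t=15: vr[B=1024/67 C=1024/67] → run B
t=16: vr[C=1024/67] → run C
t=17: (idle)
t=18: (idle)
t=19: (idle)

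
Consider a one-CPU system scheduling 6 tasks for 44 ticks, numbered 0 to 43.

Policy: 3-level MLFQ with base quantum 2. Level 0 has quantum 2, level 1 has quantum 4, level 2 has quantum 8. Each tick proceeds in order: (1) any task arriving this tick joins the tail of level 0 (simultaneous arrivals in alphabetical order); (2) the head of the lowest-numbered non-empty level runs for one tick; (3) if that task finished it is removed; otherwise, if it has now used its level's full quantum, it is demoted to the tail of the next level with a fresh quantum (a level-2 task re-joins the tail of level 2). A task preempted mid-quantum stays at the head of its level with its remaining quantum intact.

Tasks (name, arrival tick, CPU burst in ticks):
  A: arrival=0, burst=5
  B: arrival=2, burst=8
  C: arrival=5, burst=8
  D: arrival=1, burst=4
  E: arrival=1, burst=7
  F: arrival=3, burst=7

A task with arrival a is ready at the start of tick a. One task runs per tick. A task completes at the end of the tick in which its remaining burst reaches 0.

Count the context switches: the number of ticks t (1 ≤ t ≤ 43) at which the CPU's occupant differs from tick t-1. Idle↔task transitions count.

context switches = 16

t=0: L0/L1/L2 = A/-/- → run A
t=1: L0/L1/L2 = ADE/-/- → run A
t=2: L0/L1/L2 = DEB/A/- → run D
t=3: L0/L1/L2 = DEBF/A/- → run D
t=4: L0/L1/L2 = EBF/AD/- → run E
t=5: L0/L1/L2 = EBFC/AD/- → run E
t=6: L0/L1/L2 = BFC/ADE/- → run B
t=7: L0/L1/L2 = BFC/ADE/- → run B
t=8: L0/L1/L2 = FC/ADEB/- → run F
t=9: L0/L1/L2 = FC/ADEB/- → run F
t=10: L0/L1/L2 = C/ADEBF/- → run C
t=11: L0/L1/L2 = C/ADEBF/- → run C
t=12: L0/L1/L2 = -/ADEBFC/- → run A
t=13: L0/L1/L2 = -/ADEBFC/- → run A
t=14: L0/L1/L2 = -/ADEBFC/- → run A
t=15: L0/L1/L2 = -/DEBFC/- → run D
t=16: L0/L1/L2 = -/DEBFC/- → run D
t=17: L0/L1/L2 = -/EBFC/- → run E
t=18: L0/L1/L2 = -/EBFC/- → run E
t=19: L0/L1/L2 = -/EBFC/- → run E
t=20: L0/L1/L2 = -/EBFC/- → run E
t=21: L0/L1/L2 = -/BFC/E → run B
t=22: L0/L1/L2 = -/BFC/E → run B
t=23: L0/L1/L2 = -/BFC/E → run B
t=24: L0/L1/L2 = -/BFC/E → run B
t=25: L0/L1/L2 = -/FC/EB → run F
t=26: L0/L1/L2 = -/FC/EB → run F
t=27: L0/L1/L2 = -/FC/EB → run F
t=28: L0/L1/L2 = -/FC/EB → run F
t=29: L0/L1/L2 = -/C/EBF → run C
t=30: L0/L1/L2 = -/C/EBF → run C
t=31: L0/L1/L2 = -/C/EBF → run C
t=32: L0/L1/L2 = -/C/EBF → run C
t=33: L0/L1/L2 = -/-/EBFC → run E
t=34: L0/L1/L2 = -/-/BFC → run B
t=35: L0/L1/L2 = -/-/BFC → run B
t=36: L0/L1/L2 = -/-/FC → run F
t=37: L0/L1/L2 = -/-/C → run C
t=38: L0/L1/L2 = -/-/C → run C
t=39: (idle)
t=40: (idle)
t=41: (idle)
t=42: (idle)
t=43: (idle)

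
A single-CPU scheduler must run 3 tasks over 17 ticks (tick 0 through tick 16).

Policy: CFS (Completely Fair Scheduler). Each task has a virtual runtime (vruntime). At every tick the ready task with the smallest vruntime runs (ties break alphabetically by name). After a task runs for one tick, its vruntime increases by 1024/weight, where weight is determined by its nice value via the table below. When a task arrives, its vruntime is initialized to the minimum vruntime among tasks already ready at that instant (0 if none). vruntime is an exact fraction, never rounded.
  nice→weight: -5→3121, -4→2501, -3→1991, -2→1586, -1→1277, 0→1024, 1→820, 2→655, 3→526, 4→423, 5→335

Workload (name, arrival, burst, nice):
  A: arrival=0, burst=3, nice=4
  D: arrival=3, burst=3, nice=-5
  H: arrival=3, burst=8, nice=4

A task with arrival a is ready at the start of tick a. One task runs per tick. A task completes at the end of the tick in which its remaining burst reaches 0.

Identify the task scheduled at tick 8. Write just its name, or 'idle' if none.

t=0: vr[A=0] → run A
t=1: vr[A=1024/423] → run A
t=2: vr[A=2048/423] → run A
t=3: vr[D=0 H=0] → run D
t=4: vr[D=1024/3121 H=0] → run H
t=5: vr[D=1024/3121 H=1024/423] → run D
t=6: vr[D=2048/3121 H=1024/423] → run D
t=7: vr[H=1024/423] → run H
t=8: vr[H=2048/423] → run H
t=9: vr[H=1024/141] → run H
t=10: vr[H=4096/423] → run H
t=11: vr[H=5120/423] → run H
t=12: vr[H=2048/141] → run H
t=13: vr[H=7168/423] → run H
t=14: (idle)
t=15: (idle)
t=16: (idle)

running at tick 8 = H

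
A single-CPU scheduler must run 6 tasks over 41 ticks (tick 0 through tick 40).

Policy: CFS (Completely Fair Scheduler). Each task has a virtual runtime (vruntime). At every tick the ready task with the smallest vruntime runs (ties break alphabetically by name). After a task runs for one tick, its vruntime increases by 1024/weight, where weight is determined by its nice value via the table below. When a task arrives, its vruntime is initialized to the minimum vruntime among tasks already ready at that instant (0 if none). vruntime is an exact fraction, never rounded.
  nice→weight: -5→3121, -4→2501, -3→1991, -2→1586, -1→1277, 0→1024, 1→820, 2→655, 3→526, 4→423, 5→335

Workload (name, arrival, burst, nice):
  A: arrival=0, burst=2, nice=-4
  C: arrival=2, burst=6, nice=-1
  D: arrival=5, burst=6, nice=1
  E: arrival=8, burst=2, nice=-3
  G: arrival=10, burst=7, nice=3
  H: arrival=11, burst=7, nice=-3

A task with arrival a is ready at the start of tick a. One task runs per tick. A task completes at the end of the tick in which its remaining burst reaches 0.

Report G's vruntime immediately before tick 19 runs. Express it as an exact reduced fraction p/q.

t=0: vr[A=0] → run A
t=1: vr[A=1024/2501] → run A
t=2: vr[C=0] → run C
t=3: vr[C=1024/1277] → run C
t=4: vr[C=2048/1277] → run C
t=5: vr[C=3072/1277 D=3072/1277] → run C
t=6: vr[C=4096/1277 D=3072/1277] → run D
t=7: vr[C=4096/1277 D=956672/261785] → run C
t=8: vr[C=5120/1277 D=956672/261785 E=956672/261785] → run D
t=9: vr[C=5120/1277 D=1283584/261785 E=956672/261785] → run E
t=10: vr[C=5120/1277 D=1283584/261785 E=2172801792/521213935 G=5120/1277] → run C
t=11: vr[D=1283584/261785 E=2172801792/521213935 G=5120/1277 H=5120/1277] → run G
t=12: vr[D=1283584/261785 E=2172801792/521213935 G=2000384/335851 H=5120/1277] → run H
t=13: vr[D=1283584/261785 E=2172801792/521213935 G=2000384/335851 H=11501568/2542507] → run E
t=14: vr[D=1283584/261785 G=2000384/335851 H=11501568/2542507] → run H
t=15: vr[D=1283584/261785 G=2000384/335851 H=12809216/2542507] → run D
t=16: vr[D=1610496/261785 G=2000384/335851 H=12809216/2542507] → run H
t=17: vr[D=1610496/261785 G=2000384/335851 H=14116864/2542507] → run H
t=18: vr[D=1610496/261785 G=2000384/335851 H=15424512/2542507] → run G
t=19: vr[D=1610496/261785 G=2654208/335851 H=15424512/2542507] → run H
t=20: vr[D=1610496/261785 G=2654208/335851 H=16732160/2542507] → run D
t=21: vr[D=1937408/261785 G=2654208/335851 H=16732160/2542507] → run H
t=22: vr[D=1937408/261785 G=2654208/335851 H=18039808/2542507] → run H
t=23: vr[D=1937408/261785 G=2654208/335851] → run D
t=24: vr[D=452864/52357 G=2654208/335851] → run G
t=25: vr[D=452864/52357 G=3308032/335851] → run D
t=26: vr[G=3308032/335851] → run G
t=27: vr[G=3961856/335851] → run G
t=28: vr[G=4615680/335851] → run G
t=29: vr[G=5269504/335851] → run G
t=30: (idle)
t=31: (idle)
t=32: (idle)
t=33: (idle)
t=34: (idle)
t=35: (idle)
t=36: (idle)
t=37: (idle)
t=38: (idle)
t=39: (idle)
t=40: (idle)

vruntime(G, start of tick 19) = 2654208/335851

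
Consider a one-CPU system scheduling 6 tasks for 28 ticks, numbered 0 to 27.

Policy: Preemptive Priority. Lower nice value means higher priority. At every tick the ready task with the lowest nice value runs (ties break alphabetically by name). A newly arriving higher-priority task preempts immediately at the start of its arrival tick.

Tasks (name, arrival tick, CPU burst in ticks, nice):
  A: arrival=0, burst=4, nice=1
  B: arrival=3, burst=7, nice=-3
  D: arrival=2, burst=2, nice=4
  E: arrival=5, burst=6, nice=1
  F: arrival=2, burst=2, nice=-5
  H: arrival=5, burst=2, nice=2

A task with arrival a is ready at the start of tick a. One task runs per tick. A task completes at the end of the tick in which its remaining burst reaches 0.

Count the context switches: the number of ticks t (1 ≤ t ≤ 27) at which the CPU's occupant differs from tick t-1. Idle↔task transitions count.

context switches = 7

t=0: ready={A} → run A
t=1: ready={A} → run A
t=2: ready={A,D,F} → run F
t=3: ready={A,B,D,F} → run F
t=4: ready={A,B,D} → run B
t=5: ready={A,B,D,E,H} → run B
t=6: ready={A,B,D,E,H} → run B
t=7: ready={A,B,D,E,H} → run B
t=8: ready={A,B,D,E,H} → run B
t=9: ready={A,B,D,E,H} → run B
t=10: ready={A,B,D,E,H} → run B
t=11: ready={A,D,E,H} → run A
t=12: ready={A,D,E,H} → run A
t=13: ready={D,E,H} → run E
t=14: ready={D,E,H} → run E
t=15: ready={D,E,H} → run E
t=16: ready={D,E,H} → run E
t=17: ready={D,E,H} → run E
t=18: ready={D,E,H} → run E
t=19: ready={D,H} → run H
t=20: ready={D,H} → run H
t=21: ready={D} → run D
t=22: ready={D} → run D
t=23: (idle)
t=24: (idle)
t=25: (idle)
t=26: (idle)
t=27: (idle)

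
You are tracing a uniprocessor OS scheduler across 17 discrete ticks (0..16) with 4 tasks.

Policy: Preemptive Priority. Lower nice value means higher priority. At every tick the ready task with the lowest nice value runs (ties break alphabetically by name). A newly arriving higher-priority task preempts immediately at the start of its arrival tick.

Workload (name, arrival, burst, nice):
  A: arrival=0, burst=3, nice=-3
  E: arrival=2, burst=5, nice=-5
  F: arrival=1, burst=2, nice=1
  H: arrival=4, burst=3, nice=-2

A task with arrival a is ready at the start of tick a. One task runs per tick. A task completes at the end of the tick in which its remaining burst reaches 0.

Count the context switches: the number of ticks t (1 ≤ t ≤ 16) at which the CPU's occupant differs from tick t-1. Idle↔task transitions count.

context switches = 5

t=0: ready={A} → run A
t=1: ready={A,F} → run A
t=2: ready={A,E,F} → run E
t=3: ready={A,E,F} → run E
t=4: ready={A,E,F,H} → run E
t=5: ready={A,E,F,H} → run E
t=6: ready={A,E,F,H} → run E
t=7: ready={A,F,H} → run A
t=8: ready={F,H} → run H
t=9: ready={F,H} → run H
t=10: ready={F,H} → run H
t=11: ready={F} → run F
t=12: ready={F} → run F
t=13: (idle)
t=14: (idle)
t=15: (idle)
t=16: (idle)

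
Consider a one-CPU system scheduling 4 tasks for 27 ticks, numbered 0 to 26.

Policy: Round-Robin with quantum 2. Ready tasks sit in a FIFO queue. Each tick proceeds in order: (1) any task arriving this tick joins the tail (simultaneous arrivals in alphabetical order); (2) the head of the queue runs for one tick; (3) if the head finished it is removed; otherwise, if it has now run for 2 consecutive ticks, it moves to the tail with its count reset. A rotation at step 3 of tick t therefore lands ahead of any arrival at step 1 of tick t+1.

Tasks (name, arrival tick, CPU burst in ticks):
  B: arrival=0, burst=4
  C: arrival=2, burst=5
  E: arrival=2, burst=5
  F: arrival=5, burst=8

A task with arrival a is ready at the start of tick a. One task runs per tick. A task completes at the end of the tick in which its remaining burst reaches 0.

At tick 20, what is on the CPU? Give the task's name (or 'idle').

t=0: queue=[B] q_used=0 → run B
t=1: queue=[B] q_used=1 → run B
t=2: queue=[B,C,E] q_used=0 → run B
t=3: queue=[B,C,E] q_used=1 → run B
t=4: queue=[C,E] q_used=0 → run C
t=5: queue=[C,E,F] q_used=1 → run C
t=6: queue=[E,F,C] q_used=0 → run E
t=7: queue=[E,F,C] q_used=1 → run E
t=8: queue=[F,C,E] q_used=0 → run F
t=9: queue=[F,C,E] q_used=1 → run F
t=10: queue=[C,E,F] q_used=0 → run C
t=11: queue=[C,E,F] q_used=1 → run C
t=12: queue=[E,F,C] q_used=0 → run E
t=13: queue=[E,F,C] q_used=1 → run E
t=14: queue=[F,C,E] q_used=0 → run F
t=15: queue=[F,C,E] q_used=1 → run F
t=16: queue=[C,E,F] q_used=0 → run C
t=17: queue=[E,F] q_used=0 → run E
t=18: queue=[F] q_used=0 → run F
t=19: queue=[F] q_used=1 → run F
t=20: queue=[F] q_used=0 → run F
t=21: queue=[F] q_used=1 → run F
t=22: (idle)
t=23: (idle)
t=24: (idle)
t=25: (idle)
t=26: (idle)

running at tick 20 = F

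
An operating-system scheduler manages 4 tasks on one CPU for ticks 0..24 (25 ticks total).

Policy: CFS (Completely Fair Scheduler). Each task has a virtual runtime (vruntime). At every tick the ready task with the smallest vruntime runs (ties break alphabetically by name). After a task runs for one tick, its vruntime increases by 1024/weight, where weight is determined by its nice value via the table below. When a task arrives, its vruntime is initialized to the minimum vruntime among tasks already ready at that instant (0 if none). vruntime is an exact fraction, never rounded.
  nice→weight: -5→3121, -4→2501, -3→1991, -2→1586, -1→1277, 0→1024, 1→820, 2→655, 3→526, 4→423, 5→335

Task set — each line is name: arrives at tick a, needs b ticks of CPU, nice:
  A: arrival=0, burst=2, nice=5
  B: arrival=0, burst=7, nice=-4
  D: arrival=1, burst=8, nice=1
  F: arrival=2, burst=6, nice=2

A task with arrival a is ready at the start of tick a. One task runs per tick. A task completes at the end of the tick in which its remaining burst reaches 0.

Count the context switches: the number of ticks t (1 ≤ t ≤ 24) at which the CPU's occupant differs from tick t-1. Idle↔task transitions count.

context switches = 18

t=0: vr[A=0 B=0] → run A
t=1: vr[A=1024/335 B=0 D=0] → run B
t=2: vr[A=1024/335 B=1024/2501 D=0 F=0] → run D
t=3: vr[A=1024/335 B=1024/2501 D=256/205 F=0] → run F
t=4: vr[A=1024/335 B=1024/2501 D=256/205 F=1024/655] → run B
t=5: vr[A=1024/335 B=2048/2501 D=256/205 F=1024/655] → run B
t=6: vr[A=1024/335 B=3072/2501 D=256/205 F=1024/655] → run B
t=7: vr[A=1024/335 B=4096/2501 D=256/205 F=1024/655] → run D
t=8: vr[A=1024/335 B=4096/2501 D=512/205 F=1024/655] → run F
t=9: vr[A=1024/335 B=4096/2501 D=512/205 F=2048/655] → run B
t=10: vr[A=1024/335 B=5120/2501 D=512/205 F=2048/655] → run B
t=11: vr[A=1024/335 B=6144/2501 D=512/205 F=2048/655] → run B
t=12: vr[A=1024/335 D=512/205 F=2048/655] → run D
t=13: vr[A=1024/335 D=768/205 F=2048/655] → run A
t=14: vr[D=768/205 F=2048/655] → run F
t=15: vr[D=768/205 F=3072/655] → run D
t=16: vr[D=1024/205 F=3072/655] → run F
t=17: vr[D=1024/205 F=4096/655] → run D
t=18: vr[D=256/41 F=4096/655] → run D
t=19: vr[D=1536/205 F=4096/655] → run F
t=20: vr[D=1536/205 F=1024/131] → run D
t=21: vr[D=1792/205 F=1024/131] → run F
t=22: vr[D=1792/205] → run D
t=23: (idle)
t=24: (idle)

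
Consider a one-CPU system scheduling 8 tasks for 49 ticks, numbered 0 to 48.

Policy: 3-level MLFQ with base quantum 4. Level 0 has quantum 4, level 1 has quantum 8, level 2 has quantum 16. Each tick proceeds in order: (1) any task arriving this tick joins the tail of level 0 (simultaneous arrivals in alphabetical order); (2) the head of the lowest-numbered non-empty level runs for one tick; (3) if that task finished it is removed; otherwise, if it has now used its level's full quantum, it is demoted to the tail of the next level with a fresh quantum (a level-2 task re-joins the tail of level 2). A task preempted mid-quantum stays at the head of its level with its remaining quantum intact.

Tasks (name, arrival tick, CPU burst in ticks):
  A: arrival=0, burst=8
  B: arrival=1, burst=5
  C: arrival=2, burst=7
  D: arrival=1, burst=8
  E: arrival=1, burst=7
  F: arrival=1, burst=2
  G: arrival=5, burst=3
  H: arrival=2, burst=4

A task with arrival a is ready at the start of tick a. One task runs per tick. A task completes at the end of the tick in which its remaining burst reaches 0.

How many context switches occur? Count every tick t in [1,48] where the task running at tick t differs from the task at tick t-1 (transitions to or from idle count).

t=0: L0/L1/L2 = A/-/- → run A
t=1: L0/L1/L2 = ABDEF/-/- → run A
t=2: L0/L1/L2 = ABDEFCH/-/- → run A
t=3: L0/L1/L2 = ABDEFCH/-/- → run A
t=4: L0/L1/L2 = BDEFCH/A/- → run B
t=5: L0/L1/L2 = BDEFCHG/A/- → run B
t=6: L0/L1/L2 = BDEFCHG/A/- → run B
t=7: L0/L1/L2 = BDEFCHG/A/- → run B
t=8: L0/L1/L2 = DEFCHG/AB/- → run D
t=9: L0/L1/L2 = DEFCHG/AB/- → run D
t=10: L0/L1/L2 = DEFCHG/AB/- → run D
t=11: L0/L1/L2 = DEFCHG/AB/- → run D
t=12: L0/L1/L2 = EFCHG/ABD/- → run E
t=13: L0/L1/L2 = EFCHG/ABD/- → run E
t=14: L0/L1/L2 = EFCHG/ABD/- → run E
t=15: L0/L1/L2 = EFCHG/ABD/- → run E
t=16: L0/L1/L2 = FCHG/ABDE/- → run F
t=17: L0/L1/L2 = FCHG/ABDE/- → run F
t=18: L0/L1/L2 = CHG/ABDE/- → run C
t=19: L0/L1/L2 = CHG/ABDE/- → run C
t=20: L0/L1/L2 = CHG/ABDE/- → run C
t=21: L0/L1/L2 = CHG/ABDE/- → run C
t=22: L0/L1/L2 = HG/ABDEC/- → run H
t=23: L0/L1/L2 = HG/ABDEC/- → run H
t=24: L0/L1/L2 = HG/ABDEC/- → run H
t=25: L0/L1/L2 = HG/ABDEC/- → run H
t=26: L0/L1/L2 = G/ABDEC/- → run G
t=27: L0/L1/L2 = G/ABDEC/- → run G
t=28: L0/L1/L2 = G/ABDEC/- → run G
t=29: L0/L1/L2 = -/ABDEC/- → run A
t=30: L0/L1/L2 = -/ABDEC/- → run A
t=31: L0/L1/L2 = -/ABDEC/- → run A
t=32: L0/L1/L2 = -/ABDEC/- → run A
t=33: L0/L1/L2 = -/BDEC/- → run B
t=34: L0/L1/L2 = -/DEC/- → run D
t=35: L0/L1/L2 = -/DEC/- → run D
t=36: L0/L1/L2 = -/DEC/- → run D
t=37: L0/L1/L2 = -/DEC/- → run D
t=38: L0/L1/L2 = -/EC/- → run E
t=39: L0/L1/L2 = -/EC/- → run E
t=40: L0/L1/L2 = -/EC/- → run E
t=41: L0/L1/L2 = -/C/- → run C
t=42: L0/L1/L2 = -/C/- → run C
t=43: L0/L1/L2 = -/C/- → run C
t=44: (idle)
t=45: (idle)
t=46: (idle)
t=47: (idle)
t=48: (idle)

context switches = 13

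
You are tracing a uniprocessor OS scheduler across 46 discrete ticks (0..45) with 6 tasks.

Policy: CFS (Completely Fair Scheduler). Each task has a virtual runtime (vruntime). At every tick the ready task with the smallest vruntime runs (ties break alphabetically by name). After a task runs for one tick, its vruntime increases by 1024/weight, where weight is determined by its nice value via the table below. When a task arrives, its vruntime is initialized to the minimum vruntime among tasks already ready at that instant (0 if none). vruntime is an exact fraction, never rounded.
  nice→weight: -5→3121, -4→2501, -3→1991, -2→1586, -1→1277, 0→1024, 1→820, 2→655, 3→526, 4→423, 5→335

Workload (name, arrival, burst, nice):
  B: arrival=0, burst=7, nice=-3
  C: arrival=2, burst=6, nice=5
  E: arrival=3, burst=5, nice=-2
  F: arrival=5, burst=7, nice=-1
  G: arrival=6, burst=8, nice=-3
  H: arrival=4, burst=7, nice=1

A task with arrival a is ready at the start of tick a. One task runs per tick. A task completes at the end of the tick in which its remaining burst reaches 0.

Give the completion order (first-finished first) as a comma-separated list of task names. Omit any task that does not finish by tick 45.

completion order = B, E, G, F, H, C

t=0: vr[B=0] → run B
t=1: vr[B=1024/1991] → run B
t=2: vr[B=2048/1991 C=2048/1991] → run B
t=3: vr[B=3072/1991 C=2048/1991 E=2048/1991] → run C
t=4: vr[B=3072/1991 C=2724864/666985 E=2048/1991 H=2048/1991] → run E
t=5: vr[B=3072/1991 C=2724864/666985 E=2643456/1578863 F=2048/1991 H=2048/1991] → run F
t=6: vr[B=3072/1991 C=2724864/666985 E=2643456/1578863 F=4654080/2542507 G=2048/1991 H=2048/1991] → run G
t=7: vr[B=3072/1991 C=2724864/666985 E=2643456/1578863 F=4654080/2542507 G=3072/1991 H=2048/1991] → run H
t=8: vr[B=3072/1991 C=2724864/666985 E=2643456/1578863 F=4654080/2542507 G=3072/1991 H=929536/408155] → run B
t=9: vr[B=4096/1991 C=2724864/666985 E=2643456/1578863 F=4654080/2542507 G=3072/1991 H=929536/408155] → run G
t=10: vr[B=4096/1991 C=2724864/666985 E=2643456/1578863 F=4654080/2542507 G=4096/1991 H=929536/408155] → run E
t=11: vr[B=4096/1991 C=2724864/666985 E=3662848/1578863 F=4654080/2542507 G=4096/1991 H=929536/408155] → run F
t=12: vr[B=4096/1991 C=2724864/666985 E=3662848/1578863 F=6692864/2542507 G=4096/1991 H=929536/408155] → run B
t=13: vr[B=5120/1991 C=2724864/666985 E=3662848/1578863 F=6692864/2542507 G=4096/1991 H=929536/408155] → run G
t=14: vr[B=5120/1991 C=2724864/666985 E=3662848/1578863 F=6692864/2542507 G=5120/1991 H=929536/408155] → run H
t=15: vr[B=5120/1991 C=2724864/666985 E=3662848/1578863 F=6692864/2542507 G=5120/1991 H=1439232/408155] → run E
t=16: vr[B=5120/1991 C=2724864/666985 E=4682240/1578863 F=6692864/2542507 G=5120/1991 H=1439232/408155] → run B
t=17: vr[B=6144/1991 C=2724864/666985 E=4682240/1578863 F=6692864/2542507 G=5120/1991 H=1439232/408155] → run G
t=18: vr[B=6144/1991 C=2724864/666985 E=4682240/1578863 F=6692864/2542507 G=6144/1991 H=1439232/408155] → run F
t=19: vr[B=6144/1991 C=2724864/666985 E=4682240/1578863 F=8731648/2542507 G=6144/1991 H=1439232/408155] → run E
t=20: vr[B=6144/1991 C=2724864/666985 E=5701632/1578863 F=8731648/2542507 G=6144/1991 H=1439232/408155] → run B
t=21: vr[C=2724864/666985 E=5701632/1578863 F=8731648/2542507 G=6144/1991 H=1439232/408155] → run G
t=22: vr[C=2724864/666985 E=5701632/1578863 F=8731648/2542507 G=7168/1991 H=1439232/408155] → run F
t=23: vr[C=2724864/666985 E=5701632/1578863 F=10770432/2542507 G=7168/1991 H=1439232/408155] → run H
t=24: vr[C=2724864/666985 E=5701632/1578863 F=10770432/2542507 G=7168/1991 H=1948928/408155] → run G
t=25: vr[C=2724864/666985 E=5701632/1578863 F=10770432/2542507 G=8192/1991 H=1948928/408155] → run E
t=26: vr[C=2724864/666985 F=10770432/2542507 G=8192/1991 H=1948928/408155] → run C
t=27: vr[C=4763648/666985 F=10770432/2542507 G=8192/1991 H=1948928/408155] → run G
t=28: vr[C=4763648/666985 F=10770432/2542507 G=9216/1991 H=1948928/408155] → run F
t=29: vr[C=4763648/666985 F=12809216/2542507 G=9216/1991 H=1948928/408155] → run G
t=30: vr[C=4763648/666985 F=12809216/2542507 H=1948928/408155] → run H
t=31: vr[C=4763648/666985 F=12809216/2542507 H=2458624/408155] → run F
t=32: vr[C=4763648/666985 F=14848000/2542507 H=2458624/408155] → run F
t=33: vr[C=4763648/666985 H=2458624/408155] → run H
t=34: vr[C=4763648/666985 H=593664/81631] → run C
t=35: vr[C=6802432/666985 H=593664/81631] → run H
t=36: vr[C=6802432/666985 H=3478016/408155] → run H
t=37: vr[C=6802432/666985] → run C
t=38: vr[C=8841216/666985] → run C
t=39: vr[C=2176000/133397] → run C
t=40: (idle)
t=41: (idle)
t=42: (idle)
t=43: (idle)
t=44: (idle)
t=45: (idle)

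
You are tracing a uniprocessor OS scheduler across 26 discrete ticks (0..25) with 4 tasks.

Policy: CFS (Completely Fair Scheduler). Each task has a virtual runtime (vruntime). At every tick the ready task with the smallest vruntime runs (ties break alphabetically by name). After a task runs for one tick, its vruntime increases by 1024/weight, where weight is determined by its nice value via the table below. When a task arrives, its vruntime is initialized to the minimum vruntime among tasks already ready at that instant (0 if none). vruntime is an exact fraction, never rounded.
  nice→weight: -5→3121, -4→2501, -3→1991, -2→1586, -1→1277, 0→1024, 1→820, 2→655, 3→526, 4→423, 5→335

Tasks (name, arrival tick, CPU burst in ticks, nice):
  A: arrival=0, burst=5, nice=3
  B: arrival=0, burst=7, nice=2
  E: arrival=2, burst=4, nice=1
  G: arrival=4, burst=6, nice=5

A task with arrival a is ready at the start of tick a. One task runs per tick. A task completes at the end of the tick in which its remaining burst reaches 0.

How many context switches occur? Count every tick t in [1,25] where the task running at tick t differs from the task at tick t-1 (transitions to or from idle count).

context switches = 19

t=0: vr[A=0 B=0] → run A
t=1: vr[A=512/263 B=0] → run B
t=2: vr[A=512/263 B=1024/655 E=1024/655] → run B
t=3: vr[A=512/263 B=2048/655 E=1024/655] → run E
t=4: vr[A=512/263 B=2048/655 E=15104/5371 G=512/263] → run A
t=5: vr[A=1024/263 B=2048/655 E=15104/5371 G=512/263] → run G
t=6: vr[A=1024/263 B=2048/655 E=15104/5371 G=440832/88105] → run E
t=7: vr[A=1024/263 B=2048/655 E=109056/26855 G=440832/88105] → run B
t=8: vr[A=1024/263 B=3072/655 E=109056/26855 G=440832/88105] → run A
t=9: vr[A=1536/263 B=3072/655 E=109056/26855 G=440832/88105] → run E
t=10: vr[A=1536/263 B=3072/655 E=142592/26855 G=440832/88105] → run B
t=11: vr[A=1536/263 B=4096/655 E=142592/26855 G=440832/88105] → run G
t=12: vr[A=1536/263 B=4096/655 E=142592/26855 G=710144/88105] → run E
t=13: vr[A=1536/263 B=4096/655 G=710144/88105] → run A
t=14: vr[A=2048/263 B=4096/655 G=710144/88105] → run B
t=15: vr[A=2048/263 B=1024/131 G=710144/88105] → run A
t=16: vr[B=1024/131 G=710144/88105] → run B
t=17: vr[B=6144/655 G=710144/88105] → run G
t=18: vr[B=6144/655 G=979456/88105] → run B
t=19: vr[G=979456/88105] → run G
t=20: vr[G=1248768/88105] → run G
t=21: vr[G=303616/17621] → run G
t=22: (idle)
t=23: (idle)
t=24: (idle)
t=25: (idle)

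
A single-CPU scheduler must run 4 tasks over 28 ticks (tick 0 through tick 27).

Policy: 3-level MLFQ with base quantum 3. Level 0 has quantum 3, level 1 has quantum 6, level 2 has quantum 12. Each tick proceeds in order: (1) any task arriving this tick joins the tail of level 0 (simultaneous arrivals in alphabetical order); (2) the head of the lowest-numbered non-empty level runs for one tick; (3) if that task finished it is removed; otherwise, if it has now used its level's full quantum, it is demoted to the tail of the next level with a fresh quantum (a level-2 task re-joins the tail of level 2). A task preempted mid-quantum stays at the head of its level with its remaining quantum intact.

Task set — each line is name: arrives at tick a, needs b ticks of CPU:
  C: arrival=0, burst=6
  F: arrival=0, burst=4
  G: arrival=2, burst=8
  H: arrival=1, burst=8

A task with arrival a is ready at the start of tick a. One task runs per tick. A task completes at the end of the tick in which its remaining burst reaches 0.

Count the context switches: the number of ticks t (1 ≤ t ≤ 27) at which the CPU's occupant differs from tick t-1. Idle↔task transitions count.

context switches = 8

t=0: L0/L1/L2 = CF/-/- → run C
t=1: L0/L1/L2 = CFH/-/- → run C
t=2: L0/L1/L2 = CFHG/-/- → run C
t=3: L0/L1/L2 = FHG/C/- → run F
t=4: L0/L1/L2 = FHG/C/- → run F
t=5: L0/L1/L2 = FHG/C/- → run F
t=6: L0/L1/L2 = HG/CF/- → run H
t=7: L0/L1/L2 = HG/CF/- → run H
t=8: L0/L1/L2 = HG/CF/- → run H
t=9: L0/L1/L2 = G/CFH/- → run G
t=10: L0/L1/L2 = G/CFH/- → run G
t=11: L0/L1/L2 = G/CFH/- → run G
t=12: L0/L1/L2 = -/CFHG/- → run C
t=13: L0/L1/L2 = -/CFHG/- → run C
t=14: L0/L1/L2 = -/CFHG/- → run C
t=15: L0/L1/L2 = -/FHG/- → run F
t=16: L0/L1/L2 = -/HG/- → run H
t=17: L0/L1/L2 = -/HG/- → run H
t=18: L0/L1/L2 = -/HG/- → run H
t=19: L0/L1/L2 = -/HG/- → run H
t=20: L0/L1/L2 = -/HG/- → run H
t=21: L0/L1/L2 = -/G/- → run G
t=22: L0/L1/L2 = -/G/- → run G
t=23: L0/L1/L2 = -/G/- → run G
t=24: L0/L1/L2 = -/G/- → run G
t=25: L0/L1/L2 = -/G/- → run G
t=26: (idle)
t=27: (idle)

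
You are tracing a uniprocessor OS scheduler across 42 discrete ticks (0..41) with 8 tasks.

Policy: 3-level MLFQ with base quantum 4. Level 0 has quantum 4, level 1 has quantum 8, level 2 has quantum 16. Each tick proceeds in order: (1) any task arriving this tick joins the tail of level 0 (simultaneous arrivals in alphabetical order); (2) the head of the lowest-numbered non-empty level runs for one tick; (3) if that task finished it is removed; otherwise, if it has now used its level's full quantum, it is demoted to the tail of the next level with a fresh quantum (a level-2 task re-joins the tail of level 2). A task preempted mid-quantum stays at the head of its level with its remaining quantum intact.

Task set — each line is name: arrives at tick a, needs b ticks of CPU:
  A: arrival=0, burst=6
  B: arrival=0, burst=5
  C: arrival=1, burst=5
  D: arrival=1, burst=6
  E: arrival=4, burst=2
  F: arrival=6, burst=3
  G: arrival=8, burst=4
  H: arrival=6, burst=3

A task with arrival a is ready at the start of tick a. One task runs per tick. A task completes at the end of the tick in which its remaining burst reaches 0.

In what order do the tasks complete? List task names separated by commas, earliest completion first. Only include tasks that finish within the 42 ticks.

t=0: L0/L1/L2 = AB/-/- → run A
t=1: L0/L1/L2 = ABCD/-/- → run A
t=2: L0/L1/L2 = ABCD/-/- → run A
t=3: L0/L1/L2 = ABCD/-/- → run A
t=4: L0/L1/L2 = BCDE/A/- → run B
t=5: L0/L1/L2 = BCDE/A/- → run B
t=6: L0/L1/L2 = BCDEFH/A/- → run B
t=7: L0/L1/L2 = BCDEFH/A/- → run B
t=8: L0/L1/L2 = CDEFHG/AB/- → run C
t=9: L0/L1/L2 = CDEFHG/AB/- → run C
t=10: L0/L1/L2 = CDEFHG/AB/- → run C
t=11: L0/L1/L2 = CDEFHG/AB/- → run C
t=12: L0/L1/L2 = DEFHG/ABC/- → run D
t=13: L0/L1/L2 = DEFHG/ABC/- → run D
t=14: L0/L1/L2 = DEFHG/ABC/- → run D
t=15: L0/L1/L2 = DEFHG/ABC/- → run D
t=16: L0/L1/L2 = EFHG/ABCD/- → run E
t=17: L0/L1/L2 = EFHG/ABCD/- → run E
t=18: L0/L1/L2 = FHG/ABCD/- → run F
t=19: L0/L1/L2 = FHG/ABCD/- → run F
t=20: L0/L1/L2 = FHG/ABCD/- → run F
t=21: L0/L1/L2 = HG/ABCD/- → run H
t=22: L0/L1/L2 = HG/ABCD/- → run H
t=23: L0/L1/L2 = HG/ABCD/- → run H
t=24: L0/L1/L2 = G/ABCD/- → run G
t=25: L0/L1/L2 = G/ABCD/- → run G
t=26: L0/L1/L2 = G/ABCD/- → run G
t=27: L0/L1/L2 = G/ABCD/- → run G
t=28: L0/L1/L2 = -/ABCD/- → run A
t=29: L0/L1/L2 = -/ABCD/- → run A
t=30: L0/L1/L2 = -/BCD/- → run B
t=31: L0/L1/L2 = -/CD/- → run C
t=32: L0/L1/L2 = -/D/- → run D
t=33: L0/L1/L2 = -/D/- → run D
t=34: (idle)
t=35: (idle)
t=36: (idle)
t=37: (idle)
t=38: (idle)
t=39: (idle)
t=40: (idle)
t=41: (idle)

completion order = E, F, H, G, A, B, C, D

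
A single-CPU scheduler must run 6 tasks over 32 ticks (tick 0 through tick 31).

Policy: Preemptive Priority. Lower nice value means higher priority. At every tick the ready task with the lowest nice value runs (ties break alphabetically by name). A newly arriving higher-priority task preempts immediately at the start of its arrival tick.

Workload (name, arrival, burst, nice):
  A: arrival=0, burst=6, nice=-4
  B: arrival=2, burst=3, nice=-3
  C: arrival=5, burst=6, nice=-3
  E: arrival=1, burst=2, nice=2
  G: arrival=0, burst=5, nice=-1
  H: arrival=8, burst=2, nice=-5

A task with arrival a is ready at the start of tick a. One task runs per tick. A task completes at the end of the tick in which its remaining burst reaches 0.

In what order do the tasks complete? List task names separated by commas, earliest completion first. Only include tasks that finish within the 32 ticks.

completion order = A, H, B, C, G, E

t=0: ready={A,G} → run A
t=1: ready={A,E,G} → run A
t=2: ready={A,B,E,G} → run A
t=3: ready={A,B,E,G} → run A
t=4: ready={A,B,E,G} → run A
t=5: ready={A,B,C,E,G} → run A
t=6: ready={B,C,E,G} → run B
t=7: ready={B,C,E,G} → run B
t=8: ready={B,C,E,G,H} → run H
t=9: ready={B,C,E,G,H} → run H
t=10: ready={B,C,E,G} → run B
t=11: ready={C,E,G} → run C
t=12: ready={C,E,G} → run C
t=13: ready={C,E,G} → run C
t=14: ready={C,E,G} → run C
t=15: ready={C,E,G} → run C
t=16: ready={C,E,G} → run C
t=17: ready={E,G} → run G
t=18: ready={E,G} → run G
t=19: ready={E,G} → run G
t=20: ready={E,G} → run G
t=21: ready={E,G} → run G
t=22: ready={E} → run E
t=23: ready={E} → run E
t=24: (idle)
t=25: (idle)
t=26: (idle)
t=27: (idle)
t=28: (idle)
t=29: (idle)
t=30: (idle)
t=31: (idle)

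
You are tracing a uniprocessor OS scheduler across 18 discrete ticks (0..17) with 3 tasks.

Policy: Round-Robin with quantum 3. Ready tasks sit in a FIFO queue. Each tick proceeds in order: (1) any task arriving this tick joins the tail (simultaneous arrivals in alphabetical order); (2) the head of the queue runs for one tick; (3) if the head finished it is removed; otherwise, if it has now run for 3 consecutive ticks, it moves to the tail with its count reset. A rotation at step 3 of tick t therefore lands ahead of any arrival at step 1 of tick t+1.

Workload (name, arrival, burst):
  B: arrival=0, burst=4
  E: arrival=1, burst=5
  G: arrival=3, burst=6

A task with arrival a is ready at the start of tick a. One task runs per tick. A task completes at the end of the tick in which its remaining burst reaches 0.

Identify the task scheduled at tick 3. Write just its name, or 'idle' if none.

t=0: queue=[B] q_used=0 → run B
t=1: queue=[B,E] q_used=1 → run B
t=2: queue=[B,E] q_used=2 → run B
t=3: queue=[E,B,G] q_used=0 → run E
t=4: queue=[E,B,G] q_used=1 → run E
t=5: queue=[E,B,G] q_used=2 → run E
t=6: queue=[B,G,E] q_used=0 → run B
t=7: queue=[G,E] q_used=0 → run G
t=8: queue=[G,E] q_used=1 → run G
t=9: queue=[G,E] q_used=2 → run G
t=10: queue=[E,G] q_used=0 → run E
t=11: queue=[E,G] q_used=1 → run E
t=12: queue=[G] q_used=0 → run G
t=13: queue=[G] q_used=1 → run G
t=14: queue=[G] q_used=2 → run G
t=15: (idle)
t=16: (idle)
t=17: (idle)

running at tick 3 = E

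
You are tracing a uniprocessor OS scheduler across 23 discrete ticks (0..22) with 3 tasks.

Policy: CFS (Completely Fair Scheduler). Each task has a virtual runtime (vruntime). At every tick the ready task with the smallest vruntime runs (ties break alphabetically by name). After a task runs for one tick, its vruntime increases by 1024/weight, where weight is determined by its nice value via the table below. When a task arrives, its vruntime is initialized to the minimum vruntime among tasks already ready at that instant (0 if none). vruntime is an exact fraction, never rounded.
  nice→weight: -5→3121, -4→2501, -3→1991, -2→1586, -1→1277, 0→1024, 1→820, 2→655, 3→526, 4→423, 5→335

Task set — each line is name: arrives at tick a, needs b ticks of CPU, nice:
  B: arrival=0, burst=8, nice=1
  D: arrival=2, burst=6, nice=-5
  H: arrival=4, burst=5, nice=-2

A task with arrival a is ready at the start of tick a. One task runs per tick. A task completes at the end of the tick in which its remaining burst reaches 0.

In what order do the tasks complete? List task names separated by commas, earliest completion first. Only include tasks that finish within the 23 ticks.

t=0: vr[B=0] → run B
t=1: vr[B=256/205] → run B
t=2: vr[B=512/205 D=512/205] → run B
t=3: vr[B=768/205 D=512/205] → run D
t=4: vr[B=768/205 D=1807872/639805 H=1807872/639805] → run D
t=5: vr[B=768/205 D=2017792/639805 H=1807872/639805] → run H
t=6: vr[B=768/205 D=2017792/639805 H=1761222656/507365365] → run D
t=7: vr[B=768/205 D=2227712/639805 H=1761222656/507365365] → run H
t=8: vr[B=768/205 D=2227712/639805 H=2088802816/507365365] → run D
t=9: vr[B=768/205 D=2437632/639805 H=2088802816/507365365] → run B
t=10: vr[B=1024/205 D=2437632/639805 H=2088802816/507365365] → run D
t=11: vr[B=1024/205 D=2647552/639805 H=2088802816/507365365] → run H
t=12: vr[B=1024/205 D=2647552/639805 H=2416382976/507365365] → run D
t=13: vr[B=1024/205 H=2416382976/507365365] → run H
t=14: vr[B=1024/205 H=2743963136/507365365] → run B
t=15: vr[B=256/41 H=2743963136/507365365] → run H
t=16: vr[B=256/41] → run B
t=17: vr[B=1536/205] → run B
t=18: vr[B=1792/205] → run B
t=19: (idle)
t=20: (idle)
t=21: (idle)
t=22: (idle)

completion order = D, H, B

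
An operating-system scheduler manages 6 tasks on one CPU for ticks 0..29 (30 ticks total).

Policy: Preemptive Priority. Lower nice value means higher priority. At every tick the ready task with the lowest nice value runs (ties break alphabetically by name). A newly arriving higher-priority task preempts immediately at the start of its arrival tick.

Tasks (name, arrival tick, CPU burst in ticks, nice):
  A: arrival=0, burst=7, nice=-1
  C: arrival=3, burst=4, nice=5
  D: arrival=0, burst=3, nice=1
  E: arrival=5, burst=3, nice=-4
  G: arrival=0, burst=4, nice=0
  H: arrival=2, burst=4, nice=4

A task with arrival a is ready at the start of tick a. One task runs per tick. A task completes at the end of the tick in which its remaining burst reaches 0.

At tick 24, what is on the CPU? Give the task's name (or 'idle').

t=0: ready={A,D,G} → run A
t=1: ready={A,D,G} → run A
t=2: ready={A,D,G,H} → run A
t=3: ready={A,C,D,G,H} → run A
t=4: ready={A,C,D,G,H} → run A
t=5: ready={A,C,D,E,G,H} → run E
t=6: ready={A,C,D,E,G,H} → run E
t=7: ready={A,C,D,E,G,H} → run E
t=8: ready={A,C,D,G,H} → run A
t=9: ready={A,C,D,G,H} → run A
t=10: ready={C,D,G,H} → run G
t=11: ready={C,D,G,H} → run G
t=12: ready={C,D,G,H} → run G
t=13: ready={C,D,G,H} → run G
t=14: ready={C,D,H} → run D
t=15: ready={C,D,H} → run D
t=16: ready={C,D,H} → run D
t=17: ready={C,H} → run H
t=18: ready={C,H} → run H
t=19: ready={C,H} → run H
t=20: ready={C,H} → run H
t=21: ready={C} → run C
t=22: ready={C} → run C
t=23: ready={C} → run C
t=24: ready={C} → run C
t=25: (idle)
t=26: (idle)
t=27: (idle)
t=28: (idle)
t=29: (idle)

running at tick 24 = C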